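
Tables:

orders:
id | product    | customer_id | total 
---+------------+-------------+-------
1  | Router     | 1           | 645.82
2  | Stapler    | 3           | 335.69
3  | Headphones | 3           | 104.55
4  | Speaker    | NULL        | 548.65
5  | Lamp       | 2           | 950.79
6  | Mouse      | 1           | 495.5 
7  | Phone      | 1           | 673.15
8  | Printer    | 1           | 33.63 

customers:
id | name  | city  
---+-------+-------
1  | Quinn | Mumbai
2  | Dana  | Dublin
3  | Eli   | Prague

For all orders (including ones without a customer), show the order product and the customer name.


LEFT JOIN keeps every row from orders (the left table); where customer_id has no match in customers, the customer columns become NULL. Walk through each order:
  - order 1 (Router): customer_id=1 -> matches Quinn
  - order 2 (Stapler): customer_id=3 -> matches Eli
  - order 3 (Headphones): customer_id=3 -> matches Eli
  - order 4 (Speaker): customer_id=NULL, no match -> kept with NULL
  - order 5 (Lamp): customer_id=2 -> matches Dana
  - order 6 (Mouse): customer_id=1 -> matches Quinn
  - order 7 (Phone): customer_id=1 -> matches Quinn
  - order 8 (Printer): customer_id=1 -> matches Quinn
All 8 rows appear; 1 has NULL customer.

SQL:
SELECT a.product, b.name AS customer
FROM orders a
LEFT JOIN customers b ON a.customer_id = b.id

Result:
product    | customer
-----------+---------
Router     | Quinn   
Stapler    | Eli     
Headphones | Eli     
Speaker    | NULL    
Lamp       | Dana    
Mouse      | Quinn   
Phone      | Quinn   
Printer    | Quinn   


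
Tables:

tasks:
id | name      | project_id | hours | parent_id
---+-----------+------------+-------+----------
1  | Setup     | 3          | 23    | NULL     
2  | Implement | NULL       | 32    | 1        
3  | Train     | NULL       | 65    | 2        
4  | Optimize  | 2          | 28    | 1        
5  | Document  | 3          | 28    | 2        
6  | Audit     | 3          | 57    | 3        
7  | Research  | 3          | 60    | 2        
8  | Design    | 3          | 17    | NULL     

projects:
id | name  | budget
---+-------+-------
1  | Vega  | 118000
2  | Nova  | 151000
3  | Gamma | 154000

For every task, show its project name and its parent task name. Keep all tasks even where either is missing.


Two LEFT JOINs from the same base table tasks: one to projects via project_id, one to tasks itself via parent_id. Both are LEFT so every task is preserved.
Match against projects:
  - task 1 (Setup): project_id=3 -> matches Gamma
  - task 2 (Implement): project_id=NULL, no match -> kept with NULL
  - task 3 (Train): project_id=NULL, no match -> kept with NULL
  - task 4 (Optimize): project_id=2 -> matches Nova
  - task 5 (Document): project_id=3 -> matches Gamma
  - task 6 (Audit): project_id=3 -> matches Gamma
  - task 7 (Research): project_id=3 -> matches Gamma
  - task 8 (Design): project_id=3 -> matches Gamma
Match against tasks (self):
  - task 1 (Setup): parent_id=NULL -> NULL
  - task 2 (Implement): parent_id=1 -> Setup
  - task 3 (Train): parent_id=2 -> Implement
  - task 4 (Optimize): parent_id=1 -> Setup
  - task 5 (Document): parent_id=2 -> Implement
  - task 6 (Audit): parent_id=3 -> Train
  - task 7 (Research): parent_id=2 -> Implement
  - task 8 (Design): parent_id=NULL -> NULL

SQL:
SELECT a.name, b.name AS project, c.name AS parent
FROM tasks a
LEFT JOIN projects b ON a.project_id = b.id
LEFT JOIN tasks c ON a.parent_id = c.id

Result:
name      | project | parent   
----------+---------+----------
Setup     | Gamma   | NULL     
Implement | NULL    | Setup    
Train     | NULL    | Implement
Optimize  | Nova    | Setup    
Document  | Gamma   | Implement
Audit     | Gamma   | Train    
Research  | Gamma   | Implement
Design    | Gamma   | NULL     


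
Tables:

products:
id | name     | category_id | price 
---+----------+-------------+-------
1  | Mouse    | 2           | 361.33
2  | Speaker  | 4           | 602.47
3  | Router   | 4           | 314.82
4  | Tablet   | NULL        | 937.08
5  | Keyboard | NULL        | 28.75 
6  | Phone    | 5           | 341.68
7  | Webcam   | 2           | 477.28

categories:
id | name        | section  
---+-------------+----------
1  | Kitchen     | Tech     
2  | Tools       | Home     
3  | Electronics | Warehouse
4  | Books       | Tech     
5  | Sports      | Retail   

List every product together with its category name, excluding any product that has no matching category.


INNER JOIN keeps only products rows whose category_id matches an id in categories. Walk through each product:
  - product 1 (Mouse): category_id=2 -> matches Tools
  - product 2 (Speaker): category_id=4 -> matches Books
  - product 3 (Router): category_id=4 -> matches Books
  - product 4 (Tablet): category_id=NULL, no match -> dropped
  - product 5 (Keyboard): category_id=NULL, no match -> dropped
  - product 6 (Phone): category_id=5 -> matches Sports
  - product 7 (Webcam): category_id=2 -> matches Tools
So 2 of 7 rows are dropped.

SQL:
SELECT a.name, b.name AS category
FROM products a
INNER JOIN categories b ON a.category_id = b.id

Result:
name    | category
--------+---------
Mouse   | Tools   
Speaker | Books   
Router  | Books   
Phone   | Sports  
Webcam  | Tools   


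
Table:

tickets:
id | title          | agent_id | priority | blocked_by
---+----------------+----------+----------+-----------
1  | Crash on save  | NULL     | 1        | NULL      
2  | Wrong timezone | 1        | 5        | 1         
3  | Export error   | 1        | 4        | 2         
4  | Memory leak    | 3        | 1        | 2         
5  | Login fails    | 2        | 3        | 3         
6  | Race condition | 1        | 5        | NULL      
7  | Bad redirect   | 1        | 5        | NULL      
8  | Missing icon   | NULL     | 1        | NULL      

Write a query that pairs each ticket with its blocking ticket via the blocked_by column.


This is a self-join: tickets is joined to a second copy of itself, matching each row's blocked_by to another row's id. Use LEFT JOIN so rows with blocked_by=NULL are kept.
  - ticket 1 (Crash on save): blocked_by=NULL -> NULL
  - ticket 2 (Wrong timezone): blocked_by=1 -> Crash on save
  - ticket 3 (Export error): blocked_by=2 -> Wrong timezone
  - ticket 4 (Memory leak): blocked_by=2 -> Wrong timezone
  - ticket 5 (Login fails): blocked_by=3 -> Export error
  - ticket 6 (Race condition): blocked_by=NULL -> NULL
  - ticket 7 (Bad redirect): blocked_by=NULL -> NULL
  - ticket 8 (Missing icon): blocked_by=NULL -> NULL

SQL:
SELECT a.title AS item, b.title AS blocked_by
FROM tickets a
LEFT JOIN tickets b ON a.blocked_by = b.id

Result:
item           | blocked_by    
---------------+---------------
Crash on save  | NULL          
Wrong timezone | Crash on save 
Export error   | Wrong timezone
Memory leak    | Wrong timezone
Login fails    | Export error  
Race condition | NULL          
Bad redirect   | NULL          
Missing icon   | NULL          


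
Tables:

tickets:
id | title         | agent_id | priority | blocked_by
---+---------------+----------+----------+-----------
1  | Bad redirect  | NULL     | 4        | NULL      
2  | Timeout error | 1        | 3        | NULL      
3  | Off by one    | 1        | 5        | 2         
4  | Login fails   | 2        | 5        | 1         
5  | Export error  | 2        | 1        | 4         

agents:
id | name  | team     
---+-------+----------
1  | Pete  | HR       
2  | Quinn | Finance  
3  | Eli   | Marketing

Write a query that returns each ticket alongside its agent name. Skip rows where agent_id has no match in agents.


INNER JOIN keeps only tickets rows whose agent_id matches an id in agents. Walk through each ticket:
  - ticket 1 (Bad redirect): agent_id=NULL, no match -> dropped
  - ticket 2 (Timeout error): agent_id=1 -> matches Pete
  - ticket 3 (Off by one): agent_id=1 -> matches Pete
  - ticket 4 (Login fails): agent_id=2 -> matches Quinn
  - ticket 5 (Export error): agent_id=2 -> matches Quinn
So 1 of 5 rows is dropped.

SQL:
SELECT a.title, b.name AS agent
FROM tickets a
INNER JOIN agents b ON a.agent_id = b.id

Result:
title         | agent
--------------+------
Timeout error | Pete 
Off by one    | Pete 
Login fails   | Quinn
Export error  | Quinn


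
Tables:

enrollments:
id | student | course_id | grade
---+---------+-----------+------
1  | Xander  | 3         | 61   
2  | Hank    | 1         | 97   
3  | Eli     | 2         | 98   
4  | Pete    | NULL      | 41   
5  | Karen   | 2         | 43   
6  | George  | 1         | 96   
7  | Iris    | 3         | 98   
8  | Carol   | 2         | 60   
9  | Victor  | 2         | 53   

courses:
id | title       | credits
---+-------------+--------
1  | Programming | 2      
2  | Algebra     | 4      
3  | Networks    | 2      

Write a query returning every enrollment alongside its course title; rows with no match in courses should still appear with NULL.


LEFT JOIN keeps every row from enrollments (the left table); where course_id has no match in courses, the course columns become NULL. Walk through each enrollment:
  - enrollment 1 (Xander): course_id=3 -> matches Networks
  - enrollment 2 (Hank): course_id=1 -> matches Programming
  - enrollment 3 (Eli): course_id=2 -> matches Algebra
  - enrollment 4 (Pete): course_id=NULL, no match -> kept with NULL
  - enrollment 5 (Karen): course_id=2 -> matches Algebra
  - enrollment 6 (George): course_id=1 -> matches Programming
  - enrollment 7 (Iris): course_id=3 -> matches Networks
  - enrollment 8 (Carol): course_id=2 -> matches Algebra
  - enrollment 9 (Victor): course_id=2 -> matches Algebra
All 9 rows appear; 1 has NULL course.

SQL:
SELECT a.student, b.title AS course
FROM enrollments a
LEFT JOIN courses b ON a.course_id = b.id

Result:
student | course     
--------+------------
Xander  | Networks   
Hank    | Programming
Eli     | Algebra    
Pete    | NULL       
Karen   | Algebra    
George  | Programming
Iris    | Networks   
Carol   | Algebra    
Victor  | Algebra    


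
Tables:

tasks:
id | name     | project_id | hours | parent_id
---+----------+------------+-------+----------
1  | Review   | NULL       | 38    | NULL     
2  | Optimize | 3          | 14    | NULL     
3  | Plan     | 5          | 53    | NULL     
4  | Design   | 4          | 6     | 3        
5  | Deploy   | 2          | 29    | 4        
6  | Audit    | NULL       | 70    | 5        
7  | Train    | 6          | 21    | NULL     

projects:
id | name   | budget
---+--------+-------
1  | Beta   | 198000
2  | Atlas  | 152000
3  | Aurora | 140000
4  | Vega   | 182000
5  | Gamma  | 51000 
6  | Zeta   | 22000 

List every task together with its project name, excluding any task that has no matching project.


INNER JOIN keeps only tasks rows whose project_id matches an id in projects. Walk through each task:
  - task 1 (Review): project_id=NULL, no match -> dropped
  - task 2 (Optimize): project_id=3 -> matches Aurora
  - task 3 (Plan): project_id=5 -> matches Gamma
  - task 4 (Design): project_id=4 -> matches Vega
  - task 5 (Deploy): project_id=2 -> matches Atlas
  - task 6 (Audit): project_id=NULL, no match -> dropped
  - task 7 (Train): project_id=6 -> matches Zeta
So 2 of 7 rows are dropped.

SQL:
SELECT a.name, b.name AS project
FROM tasks a
INNER JOIN projects b ON a.project_id = b.id

Result:
name     | project
---------+--------
Optimize | Aurora 
Plan     | Gamma  
Design   | Vega   
Deploy   | Atlas  
Train    | Zeta   


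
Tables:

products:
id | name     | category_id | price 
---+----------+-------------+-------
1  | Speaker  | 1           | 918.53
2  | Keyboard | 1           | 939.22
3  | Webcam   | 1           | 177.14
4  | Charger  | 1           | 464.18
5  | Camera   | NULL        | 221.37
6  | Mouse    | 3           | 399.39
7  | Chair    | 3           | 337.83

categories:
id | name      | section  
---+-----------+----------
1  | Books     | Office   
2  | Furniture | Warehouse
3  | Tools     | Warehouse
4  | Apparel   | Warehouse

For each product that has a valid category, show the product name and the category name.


INNER JOIN keeps only products rows whose category_id matches an id in categories. Walk through each product:
  - product 1 (Speaker): category_id=1 -> matches Books
  - product 2 (Keyboard): category_id=1 -> matches Books
  - product 3 (Webcam): category_id=1 -> matches Books
  - product 4 (Charger): category_id=1 -> matches Books
  - product 5 (Camera): category_id=NULL, no match -> dropped
  - product 6 (Mouse): category_id=3 -> matches Tools
  - product 7 (Chair): category_id=3 -> matches Tools
So 1 of 7 rows is dropped.

SQL:
SELECT a.name, b.name AS category
FROM products a
INNER JOIN categories b ON a.category_id = b.id

Result:
name     | category
---------+---------
Speaker  | Books   
Keyboard | Books   
Webcam   | Books   
Charger  | Books   
Mouse    | Tools   
Chair    | Tools   


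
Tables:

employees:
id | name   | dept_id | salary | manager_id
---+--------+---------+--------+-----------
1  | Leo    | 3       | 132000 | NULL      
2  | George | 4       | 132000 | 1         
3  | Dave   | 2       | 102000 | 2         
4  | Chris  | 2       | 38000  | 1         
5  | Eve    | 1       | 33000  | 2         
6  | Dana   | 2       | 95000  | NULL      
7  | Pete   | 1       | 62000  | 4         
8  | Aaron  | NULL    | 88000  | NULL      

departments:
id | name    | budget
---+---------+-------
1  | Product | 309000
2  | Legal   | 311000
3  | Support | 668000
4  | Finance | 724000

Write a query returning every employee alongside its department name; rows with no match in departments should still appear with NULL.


LEFT JOIN keeps every row from employees (the left table); where dept_id has no match in departments, the department columns become NULL. Walk through each employee:
  - employee 1 (Leo): dept_id=3 -> matches Support
  - employee 2 (George): dept_id=4 -> matches Finance
  - employee 3 (Dave): dept_id=2 -> matches Legal
  - employee 4 (Chris): dept_id=2 -> matches Legal
  - employee 5 (Eve): dept_id=1 -> matches Product
  - employee 6 (Dana): dept_id=2 -> matches Legal
  - employee 7 (Pete): dept_id=1 -> matches Product
  - employee 8 (Aaron): dept_id=NULL, no match -> kept with NULL
All 8 rows appear; 1 has NULL department.

SQL:
SELECT a.name, b.name AS department
FROM employees a
LEFT JOIN departments b ON a.dept_id = b.id

Result:
name   | department
-------+-----------
Leo    | Support   
George | Finance   
Dave   | Legal     
Chris  | Legal     
Eve    | Product   
Dana   | Legal     
Pete   | Product   
Aaron  | NULL      


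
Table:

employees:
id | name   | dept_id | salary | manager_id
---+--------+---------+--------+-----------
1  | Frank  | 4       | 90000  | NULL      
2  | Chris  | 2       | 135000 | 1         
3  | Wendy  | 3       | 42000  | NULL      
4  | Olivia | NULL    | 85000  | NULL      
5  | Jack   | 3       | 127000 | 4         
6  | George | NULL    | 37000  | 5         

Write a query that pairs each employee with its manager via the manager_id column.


This is a self-join: employees is joined to a second copy of itself, matching each row's manager_id to another row's id. Use LEFT JOIN so rows with manager_id=NULL are kept.
  - employee 1 (Frank): manager_id=NULL -> NULL
  - employee 2 (Chris): manager_id=1 -> Frank
  - employee 3 (Wendy): manager_id=NULL -> NULL
  - employee 4 (Olivia): manager_id=NULL -> NULL
  - employee 5 (Jack): manager_id=4 -> Olivia
  - employee 6 (George): manager_id=5 -> Jack

SQL:
SELECT a.name AS item, b.name AS manager
FROM employees a
LEFT JOIN employees b ON a.manager_id = b.id

Result:
item   | manager
-------+--------
Frank  | NULL   
Chris  | Frank  
Wendy  | NULL   
Olivia | NULL   
Jack   | Olivia 
George | Jack   


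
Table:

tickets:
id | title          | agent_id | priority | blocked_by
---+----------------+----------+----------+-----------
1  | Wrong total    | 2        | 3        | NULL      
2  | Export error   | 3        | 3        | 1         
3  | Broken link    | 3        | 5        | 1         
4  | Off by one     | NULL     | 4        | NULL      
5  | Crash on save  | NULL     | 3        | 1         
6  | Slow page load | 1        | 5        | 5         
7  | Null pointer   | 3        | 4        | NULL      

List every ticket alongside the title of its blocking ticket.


This is a self-join: tickets is joined to a second copy of itself, matching each row's blocked_by to another row's id. Use LEFT JOIN so rows with blocked_by=NULL are kept.
  - ticket 1 (Wrong total): blocked_by=NULL -> NULL
  - ticket 2 (Export error): blocked_by=1 -> Wrong total
  - ticket 3 (Broken link): blocked_by=1 -> Wrong total
  - ticket 4 (Off by one): blocked_by=NULL -> NULL
  - ticket 5 (Crash on save): blocked_by=1 -> Wrong total
  - ticket 6 (Slow page load): blocked_by=5 -> Crash on save
  - ticket 7 (Null pointer): blocked_by=NULL -> NULL

SQL:
SELECT a.title AS item, b.title AS blocked_by
FROM tickets a
LEFT JOIN tickets b ON a.blocked_by = b.id

Result:
item           | blocked_by   
---------------+--------------
Wrong total    | NULL         
Export error   | Wrong total  
Broken link    | Wrong total  
Off by one     | NULL         
Crash on save  | Wrong total  
Slow page load | Crash on save
Null pointer   | NULL         


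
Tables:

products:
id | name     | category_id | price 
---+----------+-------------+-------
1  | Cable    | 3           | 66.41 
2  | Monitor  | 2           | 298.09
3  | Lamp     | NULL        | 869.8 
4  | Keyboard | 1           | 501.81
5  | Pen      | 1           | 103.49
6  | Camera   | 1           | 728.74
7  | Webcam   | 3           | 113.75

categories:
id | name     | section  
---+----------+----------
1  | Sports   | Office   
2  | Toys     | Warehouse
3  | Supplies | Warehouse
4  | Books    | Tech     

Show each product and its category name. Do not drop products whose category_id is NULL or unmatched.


LEFT JOIN keeps every row from products (the left table); where category_id has no match in categories, the category columns become NULL. Walk through each product:
  - product 1 (Cable): category_id=3 -> matches Supplies
  - product 2 (Monitor): category_id=2 -> matches Toys
  - product 3 (Lamp): category_id=NULL, no match -> kept with NULL
  - product 4 (Keyboard): category_id=1 -> matches Sports
  - product 5 (Pen): category_id=1 -> matches Sports
  - product 6 (Camera): category_id=1 -> matches Sports
  - product 7 (Webcam): category_id=3 -> matches Supplies
All 7 rows appear; 1 has NULL category.

SQL:
SELECT a.name, b.name AS category
FROM products a
LEFT JOIN categories b ON a.category_id = b.id

Result:
name     | category
---------+---------
Cable    | Supplies
Monitor  | Toys    
Lamp     | NULL    
Keyboard | Sports  
Pen      | Sports  
Camera   | Sports  
Webcam   | Supplies


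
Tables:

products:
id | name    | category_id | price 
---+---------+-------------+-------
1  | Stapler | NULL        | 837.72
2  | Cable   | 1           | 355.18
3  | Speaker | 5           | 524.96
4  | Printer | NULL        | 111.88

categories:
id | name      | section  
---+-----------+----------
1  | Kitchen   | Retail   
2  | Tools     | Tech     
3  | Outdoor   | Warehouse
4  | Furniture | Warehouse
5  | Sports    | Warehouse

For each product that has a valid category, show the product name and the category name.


INNER JOIN keeps only products rows whose category_id matches an id in categories. Walk through each product:
  - product 1 (Stapler): category_id=NULL, no match -> dropped
  - product 2 (Cable): category_id=1 -> matches Kitchen
  - product 3 (Speaker): category_id=5 -> matches Sports
  - product 4 (Printer): category_id=NULL, no match -> dropped
So 2 of 4 rows are dropped.

SQL:
SELECT a.name, b.name AS category
FROM products a
INNER JOIN categories b ON a.category_id = b.id

Result:
name    | category
--------+---------
Cable   | Kitchen 
Speaker | Sports  


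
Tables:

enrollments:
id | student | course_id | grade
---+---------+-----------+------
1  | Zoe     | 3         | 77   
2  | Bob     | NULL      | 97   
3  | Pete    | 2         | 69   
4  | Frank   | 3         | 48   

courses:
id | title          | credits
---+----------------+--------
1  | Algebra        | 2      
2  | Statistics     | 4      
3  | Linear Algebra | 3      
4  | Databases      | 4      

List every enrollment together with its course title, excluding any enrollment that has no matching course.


INNER JOIN keeps only enrollments rows whose course_id matches an id in courses. Walk through each enrollment:
  - enrollment 1 (Zoe): course_id=3 -> matches Linear Algebra
  - enrollment 2 (Bob): course_id=NULL, no match -> dropped
  - enrollment 3 (Pete): course_id=2 -> matches Statistics
  - enrollment 4 (Frank): course_id=3 -> matches Linear Algebra
So 1 of 4 rows is dropped.

SQL:
SELECT a.student, b.title AS course
FROM enrollments a
INNER JOIN courses b ON a.course_id = b.id

Result:
student | course        
--------+---------------
Zoe     | Linear Algebra
Pete    | Statistics    
Frank   | Linear Algebra


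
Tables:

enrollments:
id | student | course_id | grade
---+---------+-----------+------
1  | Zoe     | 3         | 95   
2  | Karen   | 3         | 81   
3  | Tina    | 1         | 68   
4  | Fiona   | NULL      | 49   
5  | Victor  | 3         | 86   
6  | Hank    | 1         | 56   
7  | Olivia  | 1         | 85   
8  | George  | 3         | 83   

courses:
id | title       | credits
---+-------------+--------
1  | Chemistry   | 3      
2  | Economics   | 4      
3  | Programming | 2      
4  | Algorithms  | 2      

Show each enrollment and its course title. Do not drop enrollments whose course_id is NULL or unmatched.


LEFT JOIN keeps every row from enrollments (the left table); where course_id has no match in courses, the course columns become NULL. Walk through each enrollment:
  - enrollment 1 (Zoe): course_id=3 -> matches Programming
  - enrollment 2 (Karen): course_id=3 -> matches Programming
  - enrollment 3 (Tina): course_id=1 -> matches Chemistry
  - enrollment 4 (Fiona): course_id=NULL, no match -> kept with NULL
  - enrollment 5 (Victor): course_id=3 -> matches Programming
  - enrollment 6 (Hank): course_id=1 -> matches Chemistry
  - enrollment 7 (Olivia): course_id=1 -> matches Chemistry
  - enrollment 8 (George): course_id=3 -> matches Programming
All 8 rows appear; 1 has NULL course.

SQL:
SELECT a.student, b.title AS course
FROM enrollments a
LEFT JOIN courses b ON a.course_id = b.id

Result:
student | course     
--------+------------
Zoe     | Programming
Karen   | Programming
Tina    | Chemistry  
Fiona   | NULL       
Victor  | Programming
Hank    | Chemistry  
Olivia  | Chemistry  
George  | Programming


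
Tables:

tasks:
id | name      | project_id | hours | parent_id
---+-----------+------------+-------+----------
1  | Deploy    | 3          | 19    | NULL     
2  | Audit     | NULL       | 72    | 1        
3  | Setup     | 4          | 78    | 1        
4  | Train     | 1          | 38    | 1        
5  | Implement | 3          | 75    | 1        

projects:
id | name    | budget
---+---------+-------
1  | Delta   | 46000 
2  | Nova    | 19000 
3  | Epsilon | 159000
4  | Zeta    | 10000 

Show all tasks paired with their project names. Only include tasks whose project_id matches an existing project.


INNER JOIN keeps only tasks rows whose project_id matches an id in projects. Walk through each task:
  - task 1 (Deploy): project_id=3 -> matches Epsilon
  - task 2 (Audit): project_id=NULL, no match -> dropped
  - task 3 (Setup): project_id=4 -> matches Zeta
  - task 4 (Train): project_id=1 -> matches Delta
  - task 5 (Implement): project_id=3 -> matches Epsilon
So 1 of 5 rows is dropped.

SQL:
SELECT a.name, b.name AS project
FROM tasks a
INNER JOIN projects b ON a.project_id = b.id

Result:
name      | project
----------+--------
Deploy    | Epsilon
Setup     | Zeta   
Train     | Delta  
Implement | Epsilon


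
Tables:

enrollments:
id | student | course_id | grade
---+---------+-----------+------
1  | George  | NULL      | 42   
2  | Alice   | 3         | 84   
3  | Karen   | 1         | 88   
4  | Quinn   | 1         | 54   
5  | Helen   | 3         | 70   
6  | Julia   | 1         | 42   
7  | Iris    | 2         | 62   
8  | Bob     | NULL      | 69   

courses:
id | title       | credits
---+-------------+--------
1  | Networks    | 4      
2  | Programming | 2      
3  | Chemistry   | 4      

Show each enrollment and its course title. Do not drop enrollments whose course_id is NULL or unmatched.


LEFT JOIN keeps every row from enrollments (the left table); where course_id has no match in courses, the course columns become NULL. Walk through each enrollment:
  - enrollment 1 (George): course_id=NULL, no match -> kept with NULL
  - enrollment 2 (Alice): course_id=3 -> matches Chemistry
  - enrollment 3 (Karen): course_id=1 -> matches Networks
  - enrollment 4 (Quinn): course_id=1 -> matches Networks
  - enrollment 5 (Helen): course_id=3 -> matches Chemistry
  - enrollment 6 (Julia): course_id=1 -> matches Networks
  - enrollment 7 (Iris): course_id=2 -> matches Programming
  - enrollment 8 (Bob): course_id=NULL, no match -> kept with NULL
All 8 rows appear; 2 have NULL course.

SQL:
SELECT a.student, b.title AS course
FROM enrollments a
LEFT JOIN courses b ON a.course_id = b.id

Result:
student | course     
--------+------------
George  | NULL       
Alice   | Chemistry  
Karen   | Networks   
Quinn   | Networks   
Helen   | Chemistry  
Julia   | Networks   
Iris    | Programming
Bob     | NULL       


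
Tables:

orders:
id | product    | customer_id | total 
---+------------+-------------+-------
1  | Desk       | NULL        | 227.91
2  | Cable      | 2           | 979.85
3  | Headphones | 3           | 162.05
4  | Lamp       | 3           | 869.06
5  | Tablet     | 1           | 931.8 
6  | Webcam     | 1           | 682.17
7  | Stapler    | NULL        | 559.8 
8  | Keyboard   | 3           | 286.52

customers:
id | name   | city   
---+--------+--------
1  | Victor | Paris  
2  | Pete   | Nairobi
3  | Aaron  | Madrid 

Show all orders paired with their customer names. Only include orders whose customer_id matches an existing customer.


INNER JOIN keeps only orders rows whose customer_id matches an id in customers. Walk through each order:
  - order 1 (Desk): customer_id=NULL, no match -> dropped
  - order 2 (Cable): customer_id=2 -> matches Pete
  - order 3 (Headphones): customer_id=3 -> matches Aaron
  - order 4 (Lamp): customer_id=3 -> matches Aaron
  - order 5 (Tablet): customer_id=1 -> matches Victor
  - order 6 (Webcam): customer_id=1 -> matches Victor
  - order 7 (Stapler): customer_id=NULL, no match -> dropped
  - order 8 (Keyboard): customer_id=3 -> matches Aaron
So 2 of 8 rows are dropped.

SQL:
SELECT a.product, b.name AS customer
FROM orders a
INNER JOIN customers b ON a.customer_id = b.id

Result:
product    | customer
-----------+---------
Cable      | Pete    
Headphones | Aaron   
Lamp       | Aaron   
Tablet     | Victor  
Webcam     | Victor  
Keyboard   | Aaron   


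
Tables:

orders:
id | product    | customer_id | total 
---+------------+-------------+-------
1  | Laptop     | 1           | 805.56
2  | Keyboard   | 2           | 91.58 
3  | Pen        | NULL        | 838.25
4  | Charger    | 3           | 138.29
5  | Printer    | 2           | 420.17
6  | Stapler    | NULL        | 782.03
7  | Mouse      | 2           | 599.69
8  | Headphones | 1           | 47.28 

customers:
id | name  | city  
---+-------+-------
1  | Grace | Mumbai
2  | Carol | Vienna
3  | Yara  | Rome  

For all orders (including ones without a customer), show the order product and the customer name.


LEFT JOIN keeps every row from orders (the left table); where customer_id has no match in customers, the customer columns become NULL. Walk through each order:
  - order 1 (Laptop): customer_id=1 -> matches Grace
  - order 2 (Keyboard): customer_id=2 -> matches Carol
  - order 3 (Pen): customer_id=NULL, no match -> kept with NULL
  - order 4 (Charger): customer_id=3 -> matches Yara
  - order 5 (Printer): customer_id=2 -> matches Carol
  - order 6 (Stapler): customer_id=NULL, no match -> kept with NULL
  - order 7 (Mouse): customer_id=2 -> matches Carol
  - order 8 (Headphones): customer_id=1 -> matches Grace
All 8 rows appear; 2 have NULL customer.

SQL:
SELECT a.product, b.name AS customer
FROM orders a
LEFT JOIN customers b ON a.customer_id = b.id

Result:
product    | customer
-----------+---------
Laptop     | Grace   
Keyboard   | Carol   
Pen        | NULL    
Charger    | Yara    
Printer    | Carol   
Stapler    | NULL    
Mouse      | Carol   
Headphones | Grace   


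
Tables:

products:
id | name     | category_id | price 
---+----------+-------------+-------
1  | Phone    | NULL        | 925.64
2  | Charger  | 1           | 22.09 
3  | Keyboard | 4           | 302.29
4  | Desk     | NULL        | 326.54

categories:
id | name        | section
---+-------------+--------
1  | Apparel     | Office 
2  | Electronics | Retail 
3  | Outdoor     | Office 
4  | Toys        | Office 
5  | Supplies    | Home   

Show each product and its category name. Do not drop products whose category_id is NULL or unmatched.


LEFT JOIN keeps every row from products (the left table); where category_id has no match in categories, the category columns become NULL. Walk through each product:
  - product 1 (Phone): category_id=NULL, no match -> kept with NULL
  - product 2 (Charger): category_id=1 -> matches Apparel
  - product 3 (Keyboard): category_id=4 -> matches Toys
  - product 4 (Desk): category_id=NULL, no match -> kept with NULL
All 4 rows appear; 2 have NULL category.

SQL:
SELECT a.name, b.name AS category
FROM products a
LEFT JOIN categories b ON a.category_id = b.id

Result:
name     | category
---------+---------
Phone    | NULL    
Charger  | Apparel 
Keyboard | Toys    
Desk     | NULL    


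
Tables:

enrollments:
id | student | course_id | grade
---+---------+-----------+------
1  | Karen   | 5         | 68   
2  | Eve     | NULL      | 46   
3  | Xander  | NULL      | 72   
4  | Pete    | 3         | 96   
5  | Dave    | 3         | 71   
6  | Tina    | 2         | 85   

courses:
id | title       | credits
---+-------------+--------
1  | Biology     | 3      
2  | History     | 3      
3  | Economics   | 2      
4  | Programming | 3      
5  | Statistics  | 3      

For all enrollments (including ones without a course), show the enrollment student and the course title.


LEFT JOIN keeps every row from enrollments (the left table); where course_id has no match in courses, the course columns become NULL. Walk through each enrollment:
  - enrollment 1 (Karen): course_id=5 -> matches Statistics
  - enrollment 2 (Eve): course_id=NULL, no match -> kept with NULL
  - enrollment 3 (Xander): course_id=NULL, no match -> kept with NULL
  - enrollment 4 (Pete): course_id=3 -> matches Economics
  - enrollment 5 (Dave): course_id=3 -> matches Economics
  - enrollment 6 (Tina): course_id=2 -> matches History
All 6 rows appear; 2 have NULL course.

SQL:
SELECT a.student, b.title AS course
FROM enrollments a
LEFT JOIN courses b ON a.course_id = b.id

Result:
student | course    
--------+-----------
Karen   | Statistics
Eve     | NULL      
Xander  | NULL      
Pete    | Economics 
Dave    | Economics 
Tina    | History   


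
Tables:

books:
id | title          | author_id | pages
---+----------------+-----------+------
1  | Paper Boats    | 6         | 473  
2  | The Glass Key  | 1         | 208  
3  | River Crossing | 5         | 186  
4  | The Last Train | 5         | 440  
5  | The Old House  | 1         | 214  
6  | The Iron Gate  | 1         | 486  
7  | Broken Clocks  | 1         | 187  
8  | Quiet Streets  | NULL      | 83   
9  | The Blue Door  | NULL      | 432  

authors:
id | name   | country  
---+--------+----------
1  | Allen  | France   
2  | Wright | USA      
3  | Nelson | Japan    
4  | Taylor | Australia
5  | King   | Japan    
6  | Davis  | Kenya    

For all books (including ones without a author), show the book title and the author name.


LEFT JOIN keeps every row from books (the left table); where author_id has no match in authors, the author columns become NULL. Walk through each book:
  - book 1 (Paper Boats): author_id=6 -> matches Davis
  - book 2 (The Glass Key): author_id=1 -> matches Allen
  - book 3 (River Crossing): author_id=5 -> matches King
  - book 4 (The Last Train): author_id=5 -> matches King
  - book 5 (The Old House): author_id=1 -> matches Allen
  - book 6 (The Iron Gate): author_id=1 -> matches Allen
  - book 7 (Broken Clocks): author_id=1 -> matches Allen
  - book 8 (Quiet Streets): author_id=NULL, no match -> kept with NULL
  - book 9 (The Blue Door): author_id=NULL, no match -> kept with NULL
All 9 rows appear; 2 have NULL author.

SQL:
SELECT a.title, b.name AS author
FROM books a
LEFT JOIN authors b ON a.author_id = b.id

Result:
title          | author
---------------+-------
Paper Boats    | Davis 
The Glass Key  | Allen 
River Crossing | King  
The Last Train | King  
The Old House  | Allen 
The Iron Gate  | Allen 
Broken Clocks  | Allen 
Quiet Streets  | NULL  
The Blue Door  | NULL  


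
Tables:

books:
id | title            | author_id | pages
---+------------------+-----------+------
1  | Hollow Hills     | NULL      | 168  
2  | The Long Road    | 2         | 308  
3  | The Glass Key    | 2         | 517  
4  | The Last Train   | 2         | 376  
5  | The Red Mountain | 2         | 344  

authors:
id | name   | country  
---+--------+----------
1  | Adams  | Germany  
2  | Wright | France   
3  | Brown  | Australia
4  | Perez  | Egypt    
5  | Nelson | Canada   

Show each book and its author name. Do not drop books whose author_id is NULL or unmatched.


LEFT JOIN keeps every row from books (the left table); where author_id has no match in authors, the author columns become NULL. Walk through each book:
  - book 1 (Hollow Hills): author_id=NULL, no match -> kept with NULL
  - book 2 (The Long Road): author_id=2 -> matches Wright
  - book 3 (The Glass Key): author_id=2 -> matches Wright
  - book 4 (The Last Train): author_id=2 -> matches Wright
  - book 5 (The Red Mountain): author_id=2 -> matches Wright
All 5 rows appear; 1 has NULL author.

SQL:
SELECT a.title, b.name AS author
FROM books a
LEFT JOIN authors b ON a.author_id = b.id

Result:
title            | author
-----------------+-------
Hollow Hills     | NULL  
The Long Road    | Wright
The Glass Key    | Wright
The Last Train   | Wright
The Red Mountain | Wright


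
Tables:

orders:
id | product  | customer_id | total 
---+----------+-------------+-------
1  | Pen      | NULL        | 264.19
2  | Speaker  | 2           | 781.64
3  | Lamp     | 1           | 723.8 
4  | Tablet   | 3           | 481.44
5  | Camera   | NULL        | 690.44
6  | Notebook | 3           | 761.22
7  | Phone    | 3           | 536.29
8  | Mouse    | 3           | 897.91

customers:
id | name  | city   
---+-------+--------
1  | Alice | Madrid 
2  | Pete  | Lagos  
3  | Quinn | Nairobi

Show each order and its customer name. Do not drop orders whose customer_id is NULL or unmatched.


LEFT JOIN keeps every row from orders (the left table); where customer_id has no match in customers, the customer columns become NULL. Walk through each order:
  - order 1 (Pen): customer_id=NULL, no match -> kept with NULL
  - order 2 (Speaker): customer_id=2 -> matches Pete
  - order 3 (Lamp): customer_id=1 -> matches Alice
  - order 4 (Tablet): customer_id=3 -> matches Quinn
  - order 5 (Camera): customer_id=NULL, no match -> kept with NULL
  - order 6 (Notebook): customer_id=3 -> matches Quinn
  - order 7 (Phone): customer_id=3 -> matches Quinn
  - order 8 (Mouse): customer_id=3 -> matches Quinn
All 8 rows appear; 2 have NULL customer.

SQL:
SELECT a.product, b.name AS customer
FROM orders a
LEFT JOIN customers b ON a.customer_id = b.id

Result:
product  | customer
---------+---------
Pen      | NULL    
Speaker  | Pete    
Lamp     | Alice   
Tablet   | Quinn   
Camera   | NULL    
Notebook | Quinn   
Phone    | Quinn   
Mouse    | Quinn   


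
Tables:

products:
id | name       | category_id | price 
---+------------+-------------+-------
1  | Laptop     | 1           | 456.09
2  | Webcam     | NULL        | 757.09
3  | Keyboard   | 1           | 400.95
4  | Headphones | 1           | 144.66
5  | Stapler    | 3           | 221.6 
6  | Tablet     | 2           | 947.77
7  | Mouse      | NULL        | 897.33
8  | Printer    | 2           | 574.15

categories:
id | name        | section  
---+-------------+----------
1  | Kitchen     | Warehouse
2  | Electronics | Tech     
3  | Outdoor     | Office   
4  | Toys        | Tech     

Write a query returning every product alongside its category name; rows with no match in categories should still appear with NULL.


LEFT JOIN keeps every row from products (the left table); where category_id has no match in categories, the category columns become NULL. Walk through each product:
  - product 1 (Laptop): category_id=1 -> matches Kitchen
  - product 2 (Webcam): category_id=NULL, no match -> kept with NULL
  - product 3 (Keyboard): category_id=1 -> matches Kitchen
  - product 4 (Headphones): category_id=1 -> matches Kitchen
  - product 5 (Stapler): category_id=3 -> matches Outdoor
  - product 6 (Tablet): category_id=2 -> matches Electronics
  - product 7 (Mouse): category_id=NULL, no match -> kept with NULL
  - product 8 (Printer): category_id=2 -> matches Electronics
All 8 rows appear; 2 have NULL category.

SQL:
SELECT a.name, b.name AS category
FROM products a
LEFT JOIN categories b ON a.category_id = b.id

Result:
name       | category   
-----------+------------
Laptop     | Kitchen    
Webcam     | NULL       
Keyboard   | Kitchen    
Headphones | Kitchen    
Stapler    | Outdoor    
Tablet     | Electronics
Mouse      | NULL       
Printer    | Electronics


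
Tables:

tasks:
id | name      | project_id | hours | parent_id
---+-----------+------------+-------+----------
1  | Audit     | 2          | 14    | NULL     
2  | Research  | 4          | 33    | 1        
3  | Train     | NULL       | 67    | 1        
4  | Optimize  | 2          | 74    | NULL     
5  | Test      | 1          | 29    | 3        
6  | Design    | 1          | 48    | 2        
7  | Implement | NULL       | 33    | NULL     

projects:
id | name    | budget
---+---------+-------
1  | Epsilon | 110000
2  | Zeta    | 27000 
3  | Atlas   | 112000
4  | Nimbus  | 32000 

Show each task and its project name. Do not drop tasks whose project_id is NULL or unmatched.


LEFT JOIN keeps every row from tasks (the left table); where project_id has no match in projects, the project columns become NULL. Walk through each task:
  - task 1 (Audit): project_id=2 -> matches Zeta
  - task 2 (Research): project_id=4 -> matches Nimbus
  - task 3 (Train): project_id=NULL, no match -> kept with NULL
  - task 4 (Optimize): project_id=2 -> matches Zeta
  - task 5 (Test): project_id=1 -> matches Epsilon
  - task 6 (Design): project_id=1 -> matches Epsilon
  - task 7 (Implement): project_id=NULL, no match -> kept with NULL
All 7 rows appear; 2 have NULL project.

SQL:
SELECT a.name, b.name AS project
FROM tasks a
LEFT JOIN projects b ON a.project_id = b.id

Result:
name      | project
----------+--------
Audit     | Zeta   
Research  | Nimbus 
Train     | NULL   
Optimize  | Zeta   
Test      | Epsilon
Design    | Epsilon
Implement | NULL   


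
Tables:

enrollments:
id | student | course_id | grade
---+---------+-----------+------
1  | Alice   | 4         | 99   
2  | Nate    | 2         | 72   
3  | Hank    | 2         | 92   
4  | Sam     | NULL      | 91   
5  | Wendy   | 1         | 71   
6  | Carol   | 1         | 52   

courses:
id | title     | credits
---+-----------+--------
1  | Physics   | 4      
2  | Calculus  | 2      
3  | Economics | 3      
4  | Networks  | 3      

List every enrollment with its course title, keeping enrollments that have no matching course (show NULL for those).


LEFT JOIN keeps every row from enrollments (the left table); where course_id has no match in courses, the course columns become NULL. Walk through each enrollment:
  - enrollment 1 (Alice): course_id=4 -> matches Networks
  - enrollment 2 (Nate): course_id=2 -> matches Calculus
  - enrollment 3 (Hank): course_id=2 -> matches Calculus
  - enrollment 4 (Sam): course_id=NULL, no match -> kept with NULL
  - enrollment 5 (Wendy): course_id=1 -> matches Physics
  - enrollment 6 (Carol): course_id=1 -> matches Physics
All 6 rows appear; 1 has NULL course.

SQL:
SELECT a.student, b.title AS course
FROM enrollments a
LEFT JOIN courses b ON a.course_id = b.id

Result:
student | course  
--------+---------
Alice   | Networks
Nate    | Calculus
Hank    | Calculus
Sam     | NULL    
Wendy   | Physics 
Carol   | Physics 
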